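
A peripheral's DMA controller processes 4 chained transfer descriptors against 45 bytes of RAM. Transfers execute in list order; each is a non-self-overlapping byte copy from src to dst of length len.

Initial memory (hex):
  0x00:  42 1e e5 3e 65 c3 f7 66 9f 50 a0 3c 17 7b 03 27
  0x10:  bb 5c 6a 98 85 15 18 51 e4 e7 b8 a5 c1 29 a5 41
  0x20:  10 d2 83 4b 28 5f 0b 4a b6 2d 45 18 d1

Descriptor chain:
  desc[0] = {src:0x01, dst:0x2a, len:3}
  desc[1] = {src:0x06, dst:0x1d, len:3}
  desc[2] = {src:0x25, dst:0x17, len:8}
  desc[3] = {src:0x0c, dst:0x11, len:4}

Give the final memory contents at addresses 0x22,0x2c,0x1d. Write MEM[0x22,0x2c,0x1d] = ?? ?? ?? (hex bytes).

  after D0: wrote 3B at 0x2a = 1ee53e
  after D1: wrote 3B at 0x1d = f7669f
  after D2: wrote 8B at 0x17 = 5f0b4ab62d1ee53e
  after D3: wrote 4B at 0x11 = 177b0327
query mem[0x22]=0x83, mem[0x2c]=0x3e, mem[0x1d]=0xe5

MEM[0x22,0x2c,0x1d] = 83 3e e5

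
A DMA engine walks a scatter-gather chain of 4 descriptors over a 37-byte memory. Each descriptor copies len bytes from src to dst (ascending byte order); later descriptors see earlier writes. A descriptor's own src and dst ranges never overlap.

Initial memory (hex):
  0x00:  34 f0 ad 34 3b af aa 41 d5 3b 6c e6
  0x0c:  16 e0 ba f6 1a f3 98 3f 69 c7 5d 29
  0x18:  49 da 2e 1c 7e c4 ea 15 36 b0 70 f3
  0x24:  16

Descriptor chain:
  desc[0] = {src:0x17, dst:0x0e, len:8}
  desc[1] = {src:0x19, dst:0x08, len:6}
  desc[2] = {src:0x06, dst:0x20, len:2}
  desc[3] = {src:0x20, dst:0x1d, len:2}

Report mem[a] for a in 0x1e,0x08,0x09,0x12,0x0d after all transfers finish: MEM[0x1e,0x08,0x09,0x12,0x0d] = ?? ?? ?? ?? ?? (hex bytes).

MEM[0x1e,0x08,0x09,0x12,0x0d] = 41 da 2e 1c ea

  after D0: wrote 8B at 0x0e = 2949da2e1c7ec4ea
  after D1: wrote 6B at 0x08 = da2e1c7ec4ea
  after D2: wrote 2B at 0x20 = aa41
  after D3: wrote 2B at 0x1d = aa41
query mem[0x1e]=0x41, mem[0x08]=0xda, mem[0x09]=0x2e, mem[0x12]=0x1c, mem[0x0d]=0xea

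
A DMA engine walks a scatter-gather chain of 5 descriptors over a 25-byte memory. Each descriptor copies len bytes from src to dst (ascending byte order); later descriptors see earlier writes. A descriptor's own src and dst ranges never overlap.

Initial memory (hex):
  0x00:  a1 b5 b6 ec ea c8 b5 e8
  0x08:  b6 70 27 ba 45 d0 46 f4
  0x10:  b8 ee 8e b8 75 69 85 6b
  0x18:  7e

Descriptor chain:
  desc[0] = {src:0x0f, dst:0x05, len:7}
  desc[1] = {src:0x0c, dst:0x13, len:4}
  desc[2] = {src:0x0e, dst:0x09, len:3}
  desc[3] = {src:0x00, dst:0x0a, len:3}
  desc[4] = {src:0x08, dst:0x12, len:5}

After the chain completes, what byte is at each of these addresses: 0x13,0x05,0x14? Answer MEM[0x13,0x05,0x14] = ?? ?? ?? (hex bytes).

  after D0: wrote 7B at 0x05 = f4b8ee8eb87569
  after D1: wrote 4B at 0x13 = 45d046f4
  after D2: wrote 3B at 0x09 = 46f4b8
  after D3: wrote 3B at 0x0a = a1b5b6
  after D4: wrote 5B at 0x12 = 8e46a1b5b6
query mem[0x13]=0x46, mem[0x05]=0xf4, mem[0x14]=0xa1

MEM[0x13,0x05,0x14] = 46 f4 a1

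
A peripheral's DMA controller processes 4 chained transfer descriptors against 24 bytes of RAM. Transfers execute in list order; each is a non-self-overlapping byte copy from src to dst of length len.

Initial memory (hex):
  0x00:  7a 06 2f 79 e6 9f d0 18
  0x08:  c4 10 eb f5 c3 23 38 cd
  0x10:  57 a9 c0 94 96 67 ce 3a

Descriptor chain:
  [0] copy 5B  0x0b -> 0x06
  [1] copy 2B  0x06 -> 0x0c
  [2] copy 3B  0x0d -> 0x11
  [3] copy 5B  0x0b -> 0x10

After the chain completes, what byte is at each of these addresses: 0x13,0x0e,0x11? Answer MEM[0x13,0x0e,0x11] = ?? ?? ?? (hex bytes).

MEM[0x13,0x0e,0x11] = 38 38 f5

  after D0: wrote 5B at 0x06 = f5c32338cd
  after D1: wrote 2B at 0x0c = f5c3
  after D2: wrote 3B at 0x11 = c338cd
  after D3: wrote 5B at 0x10 = f5f5c338cd
query mem[0x13]=0x38, mem[0x0e]=0x38, mem[0x11]=0xf5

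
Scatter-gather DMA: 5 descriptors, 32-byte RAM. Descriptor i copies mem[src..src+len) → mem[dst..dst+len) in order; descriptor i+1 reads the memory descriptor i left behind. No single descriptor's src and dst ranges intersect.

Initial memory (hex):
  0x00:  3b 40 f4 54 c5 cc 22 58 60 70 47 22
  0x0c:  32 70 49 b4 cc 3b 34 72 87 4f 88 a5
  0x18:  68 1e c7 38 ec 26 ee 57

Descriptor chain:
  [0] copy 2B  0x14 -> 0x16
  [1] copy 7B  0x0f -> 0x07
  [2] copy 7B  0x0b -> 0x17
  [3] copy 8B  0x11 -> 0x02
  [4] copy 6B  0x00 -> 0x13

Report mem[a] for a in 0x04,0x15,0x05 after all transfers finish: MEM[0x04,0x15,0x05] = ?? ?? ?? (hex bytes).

MEM[0x04,0x15,0x05] = 72 3b 87

  after D0: wrote 2B at 0x16 = 874f
  after D1: wrote 7B at 0x07 = b4cc3b3472874f
  after D2: wrote 7B at 0x17 = 72874f49b4cc3b
  after D3: wrote 8B at 0x02 = 3b3472874f877287
  after D4: wrote 6B at 0x13 = 3b403b347287
query mem[0x04]=0x72, mem[0x15]=0x3b, mem[0x05]=0x87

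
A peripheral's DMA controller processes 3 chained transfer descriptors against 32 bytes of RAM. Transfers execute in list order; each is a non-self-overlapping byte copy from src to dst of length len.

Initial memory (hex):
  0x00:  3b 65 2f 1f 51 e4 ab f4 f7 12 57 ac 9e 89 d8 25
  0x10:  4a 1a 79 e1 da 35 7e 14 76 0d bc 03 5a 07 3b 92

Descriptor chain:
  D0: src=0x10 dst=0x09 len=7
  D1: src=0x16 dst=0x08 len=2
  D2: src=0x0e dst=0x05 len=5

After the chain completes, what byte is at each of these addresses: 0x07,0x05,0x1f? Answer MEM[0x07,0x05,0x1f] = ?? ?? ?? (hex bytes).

MEM[0x07,0x05,0x1f] = 4a 35 92

D0: mem[0x09..0x0f] <- [4a 1a 79 e1 da 35 7e]
D1: mem[0x08..0x09] <- [7e 14]
D2: mem[0x05..0x09] <- [35 7e 4a 1a 79]
query mem[0x07]=0x4a, mem[0x05]=0x35, mem[0x1f]=0x92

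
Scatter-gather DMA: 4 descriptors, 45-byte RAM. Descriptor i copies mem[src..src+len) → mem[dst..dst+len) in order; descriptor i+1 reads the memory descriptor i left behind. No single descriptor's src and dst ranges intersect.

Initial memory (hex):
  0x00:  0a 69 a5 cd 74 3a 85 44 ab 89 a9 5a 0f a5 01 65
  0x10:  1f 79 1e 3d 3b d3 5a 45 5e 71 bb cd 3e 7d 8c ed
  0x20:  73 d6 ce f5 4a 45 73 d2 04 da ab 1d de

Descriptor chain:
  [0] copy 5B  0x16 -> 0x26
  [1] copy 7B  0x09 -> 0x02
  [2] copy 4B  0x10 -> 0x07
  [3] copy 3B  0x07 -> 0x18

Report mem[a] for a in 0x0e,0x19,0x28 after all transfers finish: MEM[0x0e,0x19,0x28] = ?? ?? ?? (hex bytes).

[0] 0x16->0x26 len=5 : 5a 45 5e 71 bb
[1] 0x09->0x02 len=7 : 89 a9 5a 0f a5 01 65
[2] 0x10->0x07 len=4 : 1f 79 1e 3d
[3] 0x07->0x18 len=3 : 1f 79 1e
query mem[0x0e]=0x01, mem[0x19]=0x79, mem[0x28]=0x5e

MEM[0x0e,0x19,0x28] = 01 79 5e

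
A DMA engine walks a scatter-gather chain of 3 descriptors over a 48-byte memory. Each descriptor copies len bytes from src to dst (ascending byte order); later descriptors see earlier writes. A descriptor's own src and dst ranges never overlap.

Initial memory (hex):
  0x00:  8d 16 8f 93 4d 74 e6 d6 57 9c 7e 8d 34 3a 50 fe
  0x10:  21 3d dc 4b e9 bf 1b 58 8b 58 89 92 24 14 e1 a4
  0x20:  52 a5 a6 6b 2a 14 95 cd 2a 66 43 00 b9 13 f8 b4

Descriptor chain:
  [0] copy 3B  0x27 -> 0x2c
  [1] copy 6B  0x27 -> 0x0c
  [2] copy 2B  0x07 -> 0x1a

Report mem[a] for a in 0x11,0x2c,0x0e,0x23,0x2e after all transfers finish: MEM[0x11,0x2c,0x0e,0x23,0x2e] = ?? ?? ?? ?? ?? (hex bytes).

D0: mem[0x2c..0x2e] <- [cd 2a 66]
D1: mem[0x0c..0x11] <- [cd 2a 66 43 00 cd]
D2: mem[0x1a..0x1b] <- [d6 57]
query mem[0x11]=0xcd, mem[0x2c]=0xcd, mem[0x0e]=0x66, mem[0x23]=0x6b, mem[0x2e]=0x66

MEM[0x11,0x2c,0x0e,0x23,0x2e] = cd cd 66 6b 66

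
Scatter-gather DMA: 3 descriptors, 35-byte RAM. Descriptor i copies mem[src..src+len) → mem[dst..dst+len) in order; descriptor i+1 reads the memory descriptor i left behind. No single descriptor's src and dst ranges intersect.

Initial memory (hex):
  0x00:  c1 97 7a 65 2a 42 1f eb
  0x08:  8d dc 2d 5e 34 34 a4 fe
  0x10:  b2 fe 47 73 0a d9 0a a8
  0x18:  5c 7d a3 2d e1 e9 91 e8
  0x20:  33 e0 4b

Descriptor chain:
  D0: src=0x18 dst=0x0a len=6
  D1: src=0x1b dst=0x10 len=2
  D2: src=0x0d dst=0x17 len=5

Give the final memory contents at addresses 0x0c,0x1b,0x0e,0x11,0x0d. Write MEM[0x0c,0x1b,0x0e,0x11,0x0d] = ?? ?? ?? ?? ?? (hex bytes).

MEM[0x0c,0x1b,0x0e,0x11,0x0d] = a3 e1 e1 e1 2d

D0: mem[0x0a..0x0f] <- [5c 7d a3 2d e1 e9]
D1: mem[0x10..0x11] <- [2d e1]
D2: mem[0x17..0x1b] <- [2d e1 e9 2d e1]
query mem[0x0c]=0xa3, mem[0x1b]=0xe1, mem[0x0e]=0xe1, mem[0x11]=0xe1, mem[0x0d]=0x2d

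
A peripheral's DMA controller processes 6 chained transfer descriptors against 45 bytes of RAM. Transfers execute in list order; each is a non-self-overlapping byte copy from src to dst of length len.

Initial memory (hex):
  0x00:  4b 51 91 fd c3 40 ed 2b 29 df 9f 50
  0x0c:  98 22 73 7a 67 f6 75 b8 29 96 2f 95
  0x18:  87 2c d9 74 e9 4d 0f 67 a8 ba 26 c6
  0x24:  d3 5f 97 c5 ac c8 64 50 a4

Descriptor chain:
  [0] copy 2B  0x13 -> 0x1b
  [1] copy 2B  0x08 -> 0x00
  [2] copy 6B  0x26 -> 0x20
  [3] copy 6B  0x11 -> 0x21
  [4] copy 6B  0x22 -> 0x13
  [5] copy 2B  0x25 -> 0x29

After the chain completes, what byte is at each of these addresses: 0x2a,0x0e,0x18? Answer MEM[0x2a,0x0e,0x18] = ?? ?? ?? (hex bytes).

MEM[0x2a,0x0e,0x18] = 2f 73 c5

#0 dst[0x1b+2] := {0xb8,0x29}
#1 dst[0x00+2] := {0x29,0xdf}
#2 dst[0x20+6] := {0x97,0xc5,0xac,0xc8,0x64,0x50}
#3 dst[0x21+6] := {0xf6,0x75,0xb8,0x29,0x96,0x2f}
#4 dst[0x13+6] := {0x75,0xb8,0x29,0x96,0x2f,0xc5}
#5 dst[0x29+2] := {0x96,0x2f}
query mem[0x2a]=0x2f, mem[0x0e]=0x73, mem[0x18]=0xc5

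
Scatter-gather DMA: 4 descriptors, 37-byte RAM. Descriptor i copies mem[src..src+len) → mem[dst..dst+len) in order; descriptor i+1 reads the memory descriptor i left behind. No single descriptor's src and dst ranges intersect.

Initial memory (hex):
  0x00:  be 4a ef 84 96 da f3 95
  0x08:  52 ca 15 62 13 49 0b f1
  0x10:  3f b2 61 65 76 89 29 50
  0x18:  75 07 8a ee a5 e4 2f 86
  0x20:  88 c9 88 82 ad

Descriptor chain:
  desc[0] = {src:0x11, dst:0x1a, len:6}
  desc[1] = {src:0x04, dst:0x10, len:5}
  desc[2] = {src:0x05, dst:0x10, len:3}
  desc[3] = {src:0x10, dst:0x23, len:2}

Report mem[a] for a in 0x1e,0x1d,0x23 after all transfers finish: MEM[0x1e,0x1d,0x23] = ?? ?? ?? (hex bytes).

  after D0: wrote 6B at 0x1a = b26165768929
  after D1: wrote 5B at 0x10 = 96daf39552
  after D2: wrote 3B at 0x10 = daf395
  after D3: wrote 2B at 0x23 = daf3
query mem[0x1e]=0x89, mem[0x1d]=0x76, mem[0x23]=0xda

MEM[0x1e,0x1d,0x23] = 89 76 da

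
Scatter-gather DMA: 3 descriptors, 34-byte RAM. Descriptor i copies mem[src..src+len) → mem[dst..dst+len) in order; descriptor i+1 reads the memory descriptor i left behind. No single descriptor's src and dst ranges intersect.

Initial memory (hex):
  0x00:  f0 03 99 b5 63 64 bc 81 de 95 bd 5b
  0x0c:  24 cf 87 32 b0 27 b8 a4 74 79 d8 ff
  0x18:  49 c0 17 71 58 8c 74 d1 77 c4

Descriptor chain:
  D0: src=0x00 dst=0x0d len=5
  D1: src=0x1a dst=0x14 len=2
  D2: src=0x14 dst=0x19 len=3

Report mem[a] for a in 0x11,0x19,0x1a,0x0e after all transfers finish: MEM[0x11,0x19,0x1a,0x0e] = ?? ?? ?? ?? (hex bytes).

MEM[0x11,0x19,0x1a,0x0e] = 63 17 71 03

D0: mem[0x0d..0x11] <- [f0 03 99 b5 63]
D1: mem[0x14..0x15] <- [17 71]
D2: mem[0x19..0x1b] <- [17 71 d8]
query mem[0x11]=0x63, mem[0x19]=0x17, mem[0x1a]=0x71, mem[0x0e]=0x03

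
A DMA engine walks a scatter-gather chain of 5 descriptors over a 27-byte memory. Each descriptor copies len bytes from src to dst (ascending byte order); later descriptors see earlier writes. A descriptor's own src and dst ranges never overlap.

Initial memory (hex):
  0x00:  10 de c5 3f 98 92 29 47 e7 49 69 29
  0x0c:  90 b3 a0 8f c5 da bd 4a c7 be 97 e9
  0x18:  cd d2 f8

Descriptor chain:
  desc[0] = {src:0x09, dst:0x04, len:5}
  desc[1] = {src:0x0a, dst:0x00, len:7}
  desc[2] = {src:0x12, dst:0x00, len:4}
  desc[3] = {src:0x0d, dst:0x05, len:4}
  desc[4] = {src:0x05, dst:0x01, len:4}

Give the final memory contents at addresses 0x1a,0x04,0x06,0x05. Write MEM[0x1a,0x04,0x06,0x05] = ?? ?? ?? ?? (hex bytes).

D0: mem[0x04..0x08] <- [49 69 29 90 b3]
D1: mem[0x00..0x06] <- [69 29 90 b3 a0 8f c5]
D2: mem[0x00..0x03] <- [bd 4a c7 be]
D3: mem[0x05..0x08] <- [b3 a0 8f c5]
D4: mem[0x01..0x04] <- [b3 a0 8f c5]
query mem[0x1a]=0xf8, mem[0x04]=0xc5, mem[0x06]=0xa0, mem[0x05]=0xb3

MEM[0x1a,0x04,0x06,0x05] = f8 c5 a0 b3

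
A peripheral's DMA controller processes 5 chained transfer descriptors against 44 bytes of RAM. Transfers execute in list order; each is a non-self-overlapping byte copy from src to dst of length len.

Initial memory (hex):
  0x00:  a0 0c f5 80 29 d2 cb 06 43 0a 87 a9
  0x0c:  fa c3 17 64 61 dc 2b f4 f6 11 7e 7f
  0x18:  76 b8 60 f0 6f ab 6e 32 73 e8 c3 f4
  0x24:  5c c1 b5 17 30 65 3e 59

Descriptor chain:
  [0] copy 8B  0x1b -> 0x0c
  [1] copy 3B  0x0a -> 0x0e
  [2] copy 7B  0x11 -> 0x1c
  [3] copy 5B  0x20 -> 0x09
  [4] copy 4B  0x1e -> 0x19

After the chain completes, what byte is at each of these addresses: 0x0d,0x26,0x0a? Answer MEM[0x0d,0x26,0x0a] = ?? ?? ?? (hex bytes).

MEM[0x0d,0x26,0x0a] = 5c b5 7e

#0 dst[0x0c+8] := {0xf0,0x6f,0xab,0x6e,0x32,0x73,0xe8,0xc3}
#1 dst[0x0e+3] := {0x87,0xa9,0xf0}
#2 dst[0x1c+7] := {0x73,0xe8,0xc3,0xf6,0x11,0x7e,0x7f}
#3 dst[0x09+5] := {0x11,0x7e,0x7f,0xf4,0x5c}
#4 dst[0x19+4] := {0xc3,0xf6,0x11,0x7e}
query mem[0x0d]=0x5c, mem[0x26]=0xb5, mem[0x0a]=0x7e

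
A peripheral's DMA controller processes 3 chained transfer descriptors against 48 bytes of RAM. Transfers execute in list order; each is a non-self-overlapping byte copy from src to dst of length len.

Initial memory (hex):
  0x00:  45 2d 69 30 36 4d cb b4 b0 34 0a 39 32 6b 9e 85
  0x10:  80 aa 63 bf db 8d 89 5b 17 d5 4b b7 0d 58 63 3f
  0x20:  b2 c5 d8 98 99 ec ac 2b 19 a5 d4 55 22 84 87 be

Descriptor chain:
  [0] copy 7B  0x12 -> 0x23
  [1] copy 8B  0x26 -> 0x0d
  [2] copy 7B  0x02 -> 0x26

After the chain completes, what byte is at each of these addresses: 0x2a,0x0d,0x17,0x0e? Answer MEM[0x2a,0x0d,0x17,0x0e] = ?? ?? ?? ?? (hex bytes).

MEM[0x2a,0x0d,0x17,0x0e] = cb 8d 5b 89

#0 dst[0x23+7] := {0x63,0xbf,0xdb,0x8d,0x89,0x5b,0x17}
#1 dst[0x0d+8] := {0x8d,0x89,0x5b,0x17,0xd4,0x55,0x22,0x84}
#2 dst[0x26+7] := {0x69,0x30,0x36,0x4d,0xcb,0xb4,0xb0}
query mem[0x2a]=0xcb, mem[0x0d]=0x8d, mem[0x17]=0x5b, mem[0x0e]=0x89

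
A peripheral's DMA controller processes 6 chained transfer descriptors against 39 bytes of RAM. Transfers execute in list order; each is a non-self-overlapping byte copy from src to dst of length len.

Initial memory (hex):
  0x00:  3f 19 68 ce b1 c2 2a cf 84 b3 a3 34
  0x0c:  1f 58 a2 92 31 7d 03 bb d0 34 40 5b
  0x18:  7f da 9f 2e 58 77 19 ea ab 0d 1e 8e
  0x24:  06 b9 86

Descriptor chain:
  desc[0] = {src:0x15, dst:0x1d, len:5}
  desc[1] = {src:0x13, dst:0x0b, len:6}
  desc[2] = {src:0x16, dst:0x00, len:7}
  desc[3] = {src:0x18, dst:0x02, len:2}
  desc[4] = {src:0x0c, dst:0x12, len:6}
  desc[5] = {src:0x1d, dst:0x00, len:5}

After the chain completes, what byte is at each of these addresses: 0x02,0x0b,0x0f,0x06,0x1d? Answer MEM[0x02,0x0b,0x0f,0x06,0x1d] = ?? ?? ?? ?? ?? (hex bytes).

[0] 0x15->0x1d len=5 : 34 40 5b 7f da
[1] 0x13->0x0b len=6 : bb d0 34 40 5b 7f
[2] 0x16->0x00 len=7 : 40 5b 7f da 9f 2e 58
[3] 0x18->0x02 len=2 : 7f da
[4] 0x0c->0x12 len=6 : d0 34 40 5b 7f 7d
[5] 0x1d->0x00 len=5 : 34 40 5b 7f da
query mem[0x02]=0x5b, mem[0x0b]=0xbb, mem[0x0f]=0x5b, mem[0x06]=0x58, mem[0x1d]=0x34

MEM[0x02,0x0b,0x0f,0x06,0x1d] = 5b bb 5b 58 34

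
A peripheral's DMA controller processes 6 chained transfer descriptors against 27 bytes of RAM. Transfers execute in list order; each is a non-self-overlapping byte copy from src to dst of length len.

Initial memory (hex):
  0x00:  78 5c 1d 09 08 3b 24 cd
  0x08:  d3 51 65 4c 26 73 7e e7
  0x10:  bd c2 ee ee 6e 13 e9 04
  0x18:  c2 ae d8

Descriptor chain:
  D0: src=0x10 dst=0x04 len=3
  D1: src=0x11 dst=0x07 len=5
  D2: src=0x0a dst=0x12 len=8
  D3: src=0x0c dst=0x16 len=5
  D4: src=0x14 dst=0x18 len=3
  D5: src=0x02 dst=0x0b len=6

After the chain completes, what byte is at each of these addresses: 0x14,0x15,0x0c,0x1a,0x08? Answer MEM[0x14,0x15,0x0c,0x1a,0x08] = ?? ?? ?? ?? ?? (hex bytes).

D0: mem[0x04..0x06] <- [bd c2 ee]
D1: mem[0x07..0x0b] <- [c2 ee ee 6e 13]
D2: mem[0x12..0x19] <- [6e 13 26 73 7e e7 bd c2]
D3: mem[0x16..0x1a] <- [26 73 7e e7 bd]
D4: mem[0x18..0x1a] <- [26 73 26]
D5: mem[0x0b..0x10] <- [1d 09 bd c2 ee c2]
query mem[0x14]=0x26, mem[0x15]=0x73, mem[0x0c]=0x09, mem[0x1a]=0x26, mem[0x08]=0xee

MEM[0x14,0x15,0x0c,0x1a,0x08] = 26 73 09 26 ee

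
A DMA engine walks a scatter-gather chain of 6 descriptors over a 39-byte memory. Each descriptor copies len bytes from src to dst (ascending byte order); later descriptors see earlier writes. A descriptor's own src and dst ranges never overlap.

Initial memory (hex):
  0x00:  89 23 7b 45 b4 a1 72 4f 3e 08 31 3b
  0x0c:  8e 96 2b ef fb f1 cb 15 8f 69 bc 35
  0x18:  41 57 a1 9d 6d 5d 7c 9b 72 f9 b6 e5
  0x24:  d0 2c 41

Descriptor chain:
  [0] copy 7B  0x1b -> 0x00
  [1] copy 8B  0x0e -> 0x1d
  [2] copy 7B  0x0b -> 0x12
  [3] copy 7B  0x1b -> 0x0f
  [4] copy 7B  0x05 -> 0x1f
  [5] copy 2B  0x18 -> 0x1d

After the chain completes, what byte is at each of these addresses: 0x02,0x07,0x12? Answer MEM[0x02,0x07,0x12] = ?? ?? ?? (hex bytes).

MEM[0x02,0x07,0x12] = 5d 4f ef

[0] 0x1b->0x00 len=7 : 9d 6d 5d 7c 9b 72 f9
[1] 0x0e->0x1d len=8 : 2b ef fb f1 cb 15 8f 69
[2] 0x0b->0x12 len=7 : 3b 8e 96 2b ef fb f1
[3] 0x1b->0x0f len=7 : 9d 6d 2b ef fb f1 cb
[4] 0x05->0x1f len=7 : 72 f9 4f 3e 08 31 3b
[5] 0x18->0x1d len=2 : f1 57
query mem[0x02]=0x5d, mem[0x07]=0x4f, mem[0x12]=0xef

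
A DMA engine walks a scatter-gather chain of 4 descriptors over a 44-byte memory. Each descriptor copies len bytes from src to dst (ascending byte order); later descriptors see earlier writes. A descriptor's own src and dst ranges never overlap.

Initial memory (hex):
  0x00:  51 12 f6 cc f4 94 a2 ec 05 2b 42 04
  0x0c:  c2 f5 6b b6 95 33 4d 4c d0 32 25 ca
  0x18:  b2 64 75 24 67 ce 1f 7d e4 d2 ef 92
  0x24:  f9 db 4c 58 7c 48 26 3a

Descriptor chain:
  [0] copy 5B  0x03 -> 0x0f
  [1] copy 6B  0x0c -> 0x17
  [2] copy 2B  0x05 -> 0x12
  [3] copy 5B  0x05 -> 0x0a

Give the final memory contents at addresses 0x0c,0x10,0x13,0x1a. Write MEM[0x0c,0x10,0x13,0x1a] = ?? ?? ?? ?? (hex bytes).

[0] 0x03->0x0f len=5 : cc f4 94 a2 ec
[1] 0x0c->0x17 len=6 : c2 f5 6b cc f4 94
[2] 0x05->0x12 len=2 : 94 a2
[3] 0x05->0x0a len=5 : 94 a2 ec 05 2b
query mem[0x0c]=0xec, mem[0x10]=0xf4, mem[0x13]=0xa2, mem[0x1a]=0xcc

MEM[0x0c,0x10,0x13,0x1a] = ec f4 a2 cc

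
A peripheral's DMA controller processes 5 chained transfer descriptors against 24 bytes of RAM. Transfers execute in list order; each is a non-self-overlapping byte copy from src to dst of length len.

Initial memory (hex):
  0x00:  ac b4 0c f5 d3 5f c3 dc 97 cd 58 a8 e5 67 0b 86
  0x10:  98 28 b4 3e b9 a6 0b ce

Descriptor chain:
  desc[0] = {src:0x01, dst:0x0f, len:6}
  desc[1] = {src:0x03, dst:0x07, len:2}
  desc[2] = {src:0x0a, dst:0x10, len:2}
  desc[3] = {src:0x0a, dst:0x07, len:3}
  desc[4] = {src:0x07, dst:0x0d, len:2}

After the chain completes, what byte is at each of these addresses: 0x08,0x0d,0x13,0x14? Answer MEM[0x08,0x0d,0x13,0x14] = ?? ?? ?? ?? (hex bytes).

MEM[0x08,0x0d,0x13,0x14] = a8 58 5f c3

D0: mem[0x0f..0x14] <- [b4 0c f5 d3 5f c3]
D1: mem[0x07..0x08] <- [f5 d3]
D2: mem[0x10..0x11] <- [58 a8]
D3: mem[0x07..0x09] <- [58 a8 e5]
D4: mem[0x0d..0x0e] <- [58 a8]
query mem[0x08]=0xa8, mem[0x0d]=0x58, mem[0x13]=0x5f, mem[0x14]=0xc3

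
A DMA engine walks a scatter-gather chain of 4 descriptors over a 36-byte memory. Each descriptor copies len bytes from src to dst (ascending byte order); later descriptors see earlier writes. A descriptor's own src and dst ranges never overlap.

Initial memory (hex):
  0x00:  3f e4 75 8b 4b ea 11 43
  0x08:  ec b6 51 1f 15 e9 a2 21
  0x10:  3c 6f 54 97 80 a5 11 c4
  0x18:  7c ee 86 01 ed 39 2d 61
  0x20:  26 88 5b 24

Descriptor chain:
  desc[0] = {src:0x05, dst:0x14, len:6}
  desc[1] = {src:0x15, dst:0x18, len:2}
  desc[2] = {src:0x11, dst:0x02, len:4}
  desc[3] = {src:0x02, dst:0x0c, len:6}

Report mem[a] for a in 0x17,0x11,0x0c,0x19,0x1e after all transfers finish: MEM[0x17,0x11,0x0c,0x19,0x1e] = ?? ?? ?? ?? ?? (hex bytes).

[0] 0x05->0x14 len=6 : ea 11 43 ec b6 51
[1] 0x15->0x18 len=2 : 11 43
[2] 0x11->0x02 len=4 : 6f 54 97 ea
[3] 0x02->0x0c len=6 : 6f 54 97 ea 11 43
query mem[0x17]=0xec, mem[0x11]=0x43, mem[0x0c]=0x6f, mem[0x19]=0x43, mem[0x1e]=0x2d

MEM[0x17,0x11,0x0c,0x19,0x1e] = ec 43 6f 43 2d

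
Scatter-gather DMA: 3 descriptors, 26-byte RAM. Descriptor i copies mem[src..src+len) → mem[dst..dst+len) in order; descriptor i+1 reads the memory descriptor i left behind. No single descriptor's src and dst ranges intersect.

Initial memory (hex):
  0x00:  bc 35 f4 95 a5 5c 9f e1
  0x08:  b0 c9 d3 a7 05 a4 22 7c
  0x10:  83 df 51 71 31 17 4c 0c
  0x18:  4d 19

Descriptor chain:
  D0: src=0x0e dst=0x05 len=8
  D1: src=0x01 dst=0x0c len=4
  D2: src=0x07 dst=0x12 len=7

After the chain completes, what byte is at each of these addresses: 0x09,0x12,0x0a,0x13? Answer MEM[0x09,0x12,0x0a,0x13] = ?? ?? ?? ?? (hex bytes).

[0] 0x0e->0x05 len=8 : 22 7c 83 df 51 71 31 17
[1] 0x01->0x0c len=4 : 35 f4 95 a5
[2] 0x07->0x12 len=7 : 83 df 51 71 31 35 f4
query mem[0x09]=0x51, mem[0x12]=0x83, mem[0x0a]=0x71, mem[0x13]=0xdf

MEM[0x09,0x12,0x0a,0x13] = 51 83 71 df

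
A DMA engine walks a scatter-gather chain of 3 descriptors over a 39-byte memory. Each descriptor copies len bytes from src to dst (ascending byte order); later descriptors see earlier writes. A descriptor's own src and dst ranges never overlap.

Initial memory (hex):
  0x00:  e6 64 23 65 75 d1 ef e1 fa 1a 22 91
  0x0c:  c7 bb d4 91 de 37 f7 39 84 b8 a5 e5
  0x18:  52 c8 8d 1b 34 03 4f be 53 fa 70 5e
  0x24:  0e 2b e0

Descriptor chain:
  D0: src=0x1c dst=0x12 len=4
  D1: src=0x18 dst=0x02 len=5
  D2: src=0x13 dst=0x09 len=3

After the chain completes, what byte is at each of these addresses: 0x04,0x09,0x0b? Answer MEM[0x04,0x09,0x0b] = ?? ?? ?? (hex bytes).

MEM[0x04,0x09,0x0b] = 8d 03 be

#0 dst[0x12+4] := {0x34,0x03,0x4f,0xbe}
#1 dst[0x02+5] := {0x52,0xc8,0x8d,0x1b,0x34}
#2 dst[0x09+3] := {0x03,0x4f,0xbe}
query mem[0x04]=0x8d, mem[0x09]=0x03, mem[0x0b]=0xbe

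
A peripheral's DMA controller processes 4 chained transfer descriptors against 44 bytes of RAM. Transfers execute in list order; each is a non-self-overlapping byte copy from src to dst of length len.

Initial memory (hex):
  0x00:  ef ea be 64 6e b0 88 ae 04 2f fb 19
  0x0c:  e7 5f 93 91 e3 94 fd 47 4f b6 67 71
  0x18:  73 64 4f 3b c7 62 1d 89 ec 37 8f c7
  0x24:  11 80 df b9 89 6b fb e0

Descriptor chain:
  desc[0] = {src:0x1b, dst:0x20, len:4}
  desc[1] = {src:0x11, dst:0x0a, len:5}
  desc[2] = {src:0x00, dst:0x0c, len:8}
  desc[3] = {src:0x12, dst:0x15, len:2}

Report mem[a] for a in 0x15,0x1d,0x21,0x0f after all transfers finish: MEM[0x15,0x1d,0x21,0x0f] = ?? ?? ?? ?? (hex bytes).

MEM[0x15,0x1d,0x21,0x0f] = 88 62 c7 64

D0: mem[0x20..0x23] <- [3b c7 62 1d]
D1: mem[0x0a..0x0e] <- [94 fd 47 4f b6]
D2: mem[0x0c..0x13] <- [ef ea be 64 6e b0 88 ae]
D3: mem[0x15..0x16] <- [88 ae]
query mem[0x15]=0x88, mem[0x1d]=0x62, mem[0x21]=0xc7, mem[0x0f]=0x64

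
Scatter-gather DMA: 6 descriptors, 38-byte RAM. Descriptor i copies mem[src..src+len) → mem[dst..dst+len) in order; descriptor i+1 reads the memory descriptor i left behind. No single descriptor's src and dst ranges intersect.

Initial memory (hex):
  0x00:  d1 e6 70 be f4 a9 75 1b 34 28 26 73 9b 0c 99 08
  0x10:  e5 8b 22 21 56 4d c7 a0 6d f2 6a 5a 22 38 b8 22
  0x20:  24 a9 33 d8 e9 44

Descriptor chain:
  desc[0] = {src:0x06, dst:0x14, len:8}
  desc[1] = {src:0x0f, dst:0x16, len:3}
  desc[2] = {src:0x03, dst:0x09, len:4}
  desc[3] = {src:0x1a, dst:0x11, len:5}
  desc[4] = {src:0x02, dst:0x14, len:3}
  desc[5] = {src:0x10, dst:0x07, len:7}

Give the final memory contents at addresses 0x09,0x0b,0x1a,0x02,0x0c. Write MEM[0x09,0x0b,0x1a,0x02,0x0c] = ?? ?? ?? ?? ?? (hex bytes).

MEM[0x09,0x0b,0x1a,0x02,0x0c] = 0c 70 9b 70 be

[0] 0x06->0x14 len=8 : 75 1b 34 28 26 73 9b 0c
[1] 0x0f->0x16 len=3 : 08 e5 8b
[2] 0x03->0x09 len=4 : be f4 a9 75
[3] 0x1a->0x11 len=5 : 9b 0c 22 38 b8
[4] 0x02->0x14 len=3 : 70 be f4
[5] 0x10->0x07 len=7 : e5 9b 0c 22 70 be f4
query mem[0x09]=0x0c, mem[0x0b]=0x70, mem[0x1a]=0x9b, mem[0x02]=0x70, mem[0x0c]=0xbe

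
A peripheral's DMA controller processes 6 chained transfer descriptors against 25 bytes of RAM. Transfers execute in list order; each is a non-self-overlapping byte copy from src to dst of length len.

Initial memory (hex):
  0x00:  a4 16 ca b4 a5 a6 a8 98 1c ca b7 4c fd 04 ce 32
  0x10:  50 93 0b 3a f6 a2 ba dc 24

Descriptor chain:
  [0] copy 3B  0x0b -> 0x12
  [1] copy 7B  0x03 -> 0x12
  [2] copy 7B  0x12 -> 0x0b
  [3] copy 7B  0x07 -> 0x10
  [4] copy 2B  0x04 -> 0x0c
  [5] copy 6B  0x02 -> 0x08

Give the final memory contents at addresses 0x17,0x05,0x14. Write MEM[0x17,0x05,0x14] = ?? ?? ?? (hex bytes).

#0 dst[0x12+3] := {0x4c,0xfd,0x04}
#1 dst[0x12+7] := {0xb4,0xa5,0xa6,0xa8,0x98,0x1c,0xca}
#2 dst[0x0b+7] := {0xb4,0xa5,0xa6,0xa8,0x98,0x1c,0xca}
#3 dst[0x10+7] := {0x98,0x1c,0xca,0xb7,0xb4,0xa5,0xa6}
#4 dst[0x0c+2] := {0xa5,0xa6}
#5 dst[0x08+6] := {0xca,0xb4,0xa5,0xa6,0xa8,0x98}
query mem[0x17]=0x1c, mem[0x05]=0xa6, mem[0x14]=0xb4

MEM[0x17,0x05,0x14] = 1c a6 b4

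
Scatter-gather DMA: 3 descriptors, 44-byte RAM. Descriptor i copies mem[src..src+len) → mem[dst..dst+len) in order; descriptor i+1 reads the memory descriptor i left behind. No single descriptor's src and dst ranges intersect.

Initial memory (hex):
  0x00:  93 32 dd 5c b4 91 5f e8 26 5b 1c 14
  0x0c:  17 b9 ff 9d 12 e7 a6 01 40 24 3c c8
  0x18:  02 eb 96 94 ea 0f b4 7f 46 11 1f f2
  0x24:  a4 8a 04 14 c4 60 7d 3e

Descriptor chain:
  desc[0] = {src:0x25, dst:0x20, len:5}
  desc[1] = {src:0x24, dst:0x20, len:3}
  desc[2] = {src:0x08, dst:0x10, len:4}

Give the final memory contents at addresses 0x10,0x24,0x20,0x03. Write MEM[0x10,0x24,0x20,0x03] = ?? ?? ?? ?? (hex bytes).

[0] 0x25->0x20 len=5 : 8a 04 14 c4 60
[1] 0x24->0x20 len=3 : 60 8a 04
[2] 0x08->0x10 len=4 : 26 5b 1c 14
query mem[0x10]=0x26, mem[0x24]=0x60, mem[0x20]=0x60, mem[0x03]=0x5c

MEM[0x10,0x24,0x20,0x03] = 26 60 60 5c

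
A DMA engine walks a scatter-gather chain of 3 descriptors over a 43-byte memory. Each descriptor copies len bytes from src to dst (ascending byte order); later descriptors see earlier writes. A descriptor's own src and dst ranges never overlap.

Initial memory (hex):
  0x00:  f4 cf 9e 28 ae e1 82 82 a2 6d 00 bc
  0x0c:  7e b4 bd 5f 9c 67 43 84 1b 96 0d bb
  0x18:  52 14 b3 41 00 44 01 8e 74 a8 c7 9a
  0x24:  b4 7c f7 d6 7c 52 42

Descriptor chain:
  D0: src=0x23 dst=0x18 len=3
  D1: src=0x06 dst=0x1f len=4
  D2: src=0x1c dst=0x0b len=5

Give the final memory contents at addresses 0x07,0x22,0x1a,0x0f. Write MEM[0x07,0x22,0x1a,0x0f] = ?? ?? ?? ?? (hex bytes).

MEM[0x07,0x22,0x1a,0x0f] = 82 6d 7c 82

#0 dst[0x18+3] := {0x9a,0xb4,0x7c}
#1 dst[0x1f+4] := {0x82,0x82,0xa2,0x6d}
#2 dst[0x0b+5] := {0x00,0x44,0x01,0x82,0x82}
query mem[0x07]=0x82, mem[0x22]=0x6d, mem[0x1a]=0x7c, mem[0x0f]=0x82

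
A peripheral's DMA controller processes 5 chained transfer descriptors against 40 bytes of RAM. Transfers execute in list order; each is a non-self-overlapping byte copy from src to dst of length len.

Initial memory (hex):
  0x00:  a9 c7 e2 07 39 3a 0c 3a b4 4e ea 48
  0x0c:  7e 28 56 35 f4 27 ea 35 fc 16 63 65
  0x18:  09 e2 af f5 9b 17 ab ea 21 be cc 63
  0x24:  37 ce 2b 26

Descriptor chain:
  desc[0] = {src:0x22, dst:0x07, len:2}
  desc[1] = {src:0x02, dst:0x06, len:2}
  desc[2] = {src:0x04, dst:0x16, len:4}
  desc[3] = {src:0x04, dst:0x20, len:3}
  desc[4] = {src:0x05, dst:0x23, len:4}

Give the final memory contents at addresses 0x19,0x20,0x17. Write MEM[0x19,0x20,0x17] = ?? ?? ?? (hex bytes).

[0] 0x22->0x07 len=2 : cc 63
[1] 0x02->0x06 len=2 : e2 07
[2] 0x04->0x16 len=4 : 39 3a e2 07
[3] 0x04->0x20 len=3 : 39 3a e2
[4] 0x05->0x23 len=4 : 3a e2 07 63
query mem[0x19]=0x07, mem[0x20]=0x39, mem[0x17]=0x3a

MEM[0x19,0x20,0x17] = 07 39 3a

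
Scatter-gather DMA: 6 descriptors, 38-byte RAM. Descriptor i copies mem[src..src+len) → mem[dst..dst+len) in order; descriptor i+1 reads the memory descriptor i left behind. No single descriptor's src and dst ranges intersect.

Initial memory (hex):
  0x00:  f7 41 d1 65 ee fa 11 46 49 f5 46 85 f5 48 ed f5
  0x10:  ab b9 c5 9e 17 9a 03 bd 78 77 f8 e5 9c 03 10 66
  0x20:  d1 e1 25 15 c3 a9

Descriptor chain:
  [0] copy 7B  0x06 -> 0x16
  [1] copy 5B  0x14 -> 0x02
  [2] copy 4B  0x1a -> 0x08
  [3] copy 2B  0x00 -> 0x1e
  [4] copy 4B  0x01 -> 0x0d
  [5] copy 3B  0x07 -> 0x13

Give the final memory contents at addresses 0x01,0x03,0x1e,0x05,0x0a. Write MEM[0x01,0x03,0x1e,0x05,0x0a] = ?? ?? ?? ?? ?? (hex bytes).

MEM[0x01,0x03,0x1e,0x05,0x0a] = 41 9a f7 46 f5

  after D0: wrote 7B at 0x16 = 114649f54685f5
  after D1: wrote 5B at 0x02 = 179a114649
  after D2: wrote 4B at 0x08 = 4685f503
  after D3: wrote 2B at 0x1e = f741
  after D4: wrote 4B at 0x0d = 41179a11
  after D5: wrote 3B at 0x13 = 464685
query mem[0x01]=0x41, mem[0x03]=0x9a, mem[0x1e]=0xf7, mem[0x05]=0x46, mem[0x0a]=0xf5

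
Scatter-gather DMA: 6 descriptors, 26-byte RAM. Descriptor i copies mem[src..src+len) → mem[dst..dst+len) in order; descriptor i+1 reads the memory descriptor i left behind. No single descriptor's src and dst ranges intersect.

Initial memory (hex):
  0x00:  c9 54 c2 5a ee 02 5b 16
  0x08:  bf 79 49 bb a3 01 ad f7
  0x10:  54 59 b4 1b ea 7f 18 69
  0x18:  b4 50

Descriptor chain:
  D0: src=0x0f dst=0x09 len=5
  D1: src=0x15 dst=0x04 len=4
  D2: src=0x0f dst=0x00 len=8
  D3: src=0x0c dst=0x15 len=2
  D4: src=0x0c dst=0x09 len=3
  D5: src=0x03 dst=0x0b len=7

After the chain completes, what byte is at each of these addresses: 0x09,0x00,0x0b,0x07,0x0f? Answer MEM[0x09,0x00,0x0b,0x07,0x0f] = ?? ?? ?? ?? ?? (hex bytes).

[0] 0x0f->0x09 len=5 : f7 54 59 b4 1b
[1] 0x15->0x04 len=4 : 7f 18 69 b4
[2] 0x0f->0x00 len=8 : f7 54 59 b4 1b ea 7f 18
[3] 0x0c->0x15 len=2 : b4 1b
[4] 0x0c->0x09 len=3 : b4 1b ad
[5] 0x03->0x0b len=7 : b4 1b ea 7f 18 bf b4
query mem[0x09]=0xb4, mem[0x00]=0xf7, mem[0x0b]=0xb4, mem[0x07]=0x18, mem[0x0f]=0x18

MEM[0x09,0x00,0x0b,0x07,0x0f] = b4 f7 b4 18 18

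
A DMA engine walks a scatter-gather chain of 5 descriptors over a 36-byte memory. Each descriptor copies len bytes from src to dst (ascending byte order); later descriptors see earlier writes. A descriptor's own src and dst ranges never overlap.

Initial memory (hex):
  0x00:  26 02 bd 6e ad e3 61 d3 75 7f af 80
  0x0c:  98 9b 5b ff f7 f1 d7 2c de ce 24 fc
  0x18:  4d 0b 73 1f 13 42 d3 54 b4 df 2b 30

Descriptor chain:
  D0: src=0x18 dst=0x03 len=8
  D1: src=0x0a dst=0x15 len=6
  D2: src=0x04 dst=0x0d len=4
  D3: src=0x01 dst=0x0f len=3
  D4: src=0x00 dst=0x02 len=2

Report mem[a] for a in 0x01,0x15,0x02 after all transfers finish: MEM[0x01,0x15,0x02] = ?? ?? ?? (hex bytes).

MEM[0x01,0x15,0x02] = 02 54 26

  after D0: wrote 8B at 0x03 = 4d0b731f1342d354
  after D1: wrote 6B at 0x15 = 5480989b5bff
  after D2: wrote 4B at 0x0d = 0b731f13
  after D3: wrote 3B at 0x0f = 02bd4d
  after D4: wrote 2B at 0x02 = 2602
query mem[0x01]=0x02, mem[0x15]=0x54, mem[0x02]=0x26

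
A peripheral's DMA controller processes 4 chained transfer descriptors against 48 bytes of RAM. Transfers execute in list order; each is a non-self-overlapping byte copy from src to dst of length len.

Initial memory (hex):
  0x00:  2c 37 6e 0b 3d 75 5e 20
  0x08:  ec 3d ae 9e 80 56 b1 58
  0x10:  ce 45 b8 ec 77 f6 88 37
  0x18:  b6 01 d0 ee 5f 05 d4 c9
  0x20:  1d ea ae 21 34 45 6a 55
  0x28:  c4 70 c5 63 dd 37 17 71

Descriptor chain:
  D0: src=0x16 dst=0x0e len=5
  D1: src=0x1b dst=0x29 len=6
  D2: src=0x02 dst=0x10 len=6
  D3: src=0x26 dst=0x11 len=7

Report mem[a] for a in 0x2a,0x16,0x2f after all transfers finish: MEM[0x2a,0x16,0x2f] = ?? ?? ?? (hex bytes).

MEM[0x2a,0x16,0x2f] = 5f 05 71

#0 dst[0x0e+5] := {0x88,0x37,0xb6,0x01,0xd0}
#1 dst[0x29+6] := {0xee,0x5f,0x05,0xd4,0xc9,0x1d}
#2 dst[0x10+6] := {0x6e,0x0b,0x3d,0x75,0x5e,0x20}
#3 dst[0x11+7] := {0x6a,0x55,0xc4,0xee,0x5f,0x05,0xd4}
query mem[0x2a]=0x5f, mem[0x16]=0x05, mem[0x2f]=0x71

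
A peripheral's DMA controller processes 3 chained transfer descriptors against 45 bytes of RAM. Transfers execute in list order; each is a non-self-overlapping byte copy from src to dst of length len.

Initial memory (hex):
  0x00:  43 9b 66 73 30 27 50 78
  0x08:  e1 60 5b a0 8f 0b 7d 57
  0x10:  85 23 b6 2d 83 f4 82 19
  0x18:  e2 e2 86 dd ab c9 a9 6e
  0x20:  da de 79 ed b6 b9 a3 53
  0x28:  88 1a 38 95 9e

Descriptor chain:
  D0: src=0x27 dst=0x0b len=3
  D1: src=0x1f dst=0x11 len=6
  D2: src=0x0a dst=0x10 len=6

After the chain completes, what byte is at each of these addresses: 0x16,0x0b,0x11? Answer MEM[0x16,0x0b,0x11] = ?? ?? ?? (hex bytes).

[0] 0x27->0x0b len=3 : 53 88 1a
[1] 0x1f->0x11 len=6 : 6e da de 79 ed b6
[2] 0x0a->0x10 len=6 : 5b 53 88 1a 7d 57
query mem[0x16]=0xb6, mem[0x0b]=0x53, mem[0x11]=0x53

MEM[0x16,0x0b,0x11] = b6 53 53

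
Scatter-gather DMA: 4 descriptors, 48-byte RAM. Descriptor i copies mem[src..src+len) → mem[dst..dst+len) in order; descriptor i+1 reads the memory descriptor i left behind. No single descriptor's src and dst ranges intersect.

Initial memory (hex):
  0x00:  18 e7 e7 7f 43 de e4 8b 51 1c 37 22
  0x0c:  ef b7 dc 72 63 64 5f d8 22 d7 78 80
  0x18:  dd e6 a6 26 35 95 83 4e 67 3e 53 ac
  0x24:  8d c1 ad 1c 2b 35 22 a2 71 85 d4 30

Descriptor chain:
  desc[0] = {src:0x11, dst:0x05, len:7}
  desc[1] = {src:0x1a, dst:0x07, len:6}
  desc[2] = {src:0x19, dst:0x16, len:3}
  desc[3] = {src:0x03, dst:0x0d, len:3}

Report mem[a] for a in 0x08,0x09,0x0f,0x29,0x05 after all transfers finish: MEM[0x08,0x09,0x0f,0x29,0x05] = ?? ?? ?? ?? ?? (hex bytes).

  after D0: wrote 7B at 0x05 = 645fd822d77880
  after D1: wrote 6B at 0x07 = a6263595834e
  after D2: wrote 3B at 0x16 = e6a626
  after D3: wrote 3B at 0x0d = 7f4364
query mem[0x08]=0x26, mem[0x09]=0x35, mem[0x0f]=0x64, mem[0x29]=0x35, mem[0x05]=0x64

MEM[0x08,0x09,0x0f,0x29,0x05] = 26 35 64 35 64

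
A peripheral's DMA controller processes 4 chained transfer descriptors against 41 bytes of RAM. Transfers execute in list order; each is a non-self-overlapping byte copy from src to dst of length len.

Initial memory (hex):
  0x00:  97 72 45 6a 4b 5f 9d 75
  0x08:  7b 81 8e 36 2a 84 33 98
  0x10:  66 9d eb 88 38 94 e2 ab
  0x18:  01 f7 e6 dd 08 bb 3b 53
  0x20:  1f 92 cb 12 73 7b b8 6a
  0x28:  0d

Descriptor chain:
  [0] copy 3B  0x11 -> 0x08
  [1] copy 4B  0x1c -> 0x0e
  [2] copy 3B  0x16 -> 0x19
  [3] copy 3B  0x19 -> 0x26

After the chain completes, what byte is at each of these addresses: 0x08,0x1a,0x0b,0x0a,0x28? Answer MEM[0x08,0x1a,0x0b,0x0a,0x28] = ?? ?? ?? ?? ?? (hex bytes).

MEM[0x08,0x1a,0x0b,0x0a,0x28] = 9d ab 36 88 01

D0: mem[0x08..0x0a] <- [9d eb 88]
D1: mem[0x0e..0x11] <- [08 bb 3b 53]
D2: mem[0x19..0x1b] <- [e2 ab 01]
D3: mem[0x26..0x28] <- [e2 ab 01]
query mem[0x08]=0x9d, mem[0x1a]=0xab, mem[0x0b]=0x36, mem[0x0a]=0x88, mem[0x28]=0x01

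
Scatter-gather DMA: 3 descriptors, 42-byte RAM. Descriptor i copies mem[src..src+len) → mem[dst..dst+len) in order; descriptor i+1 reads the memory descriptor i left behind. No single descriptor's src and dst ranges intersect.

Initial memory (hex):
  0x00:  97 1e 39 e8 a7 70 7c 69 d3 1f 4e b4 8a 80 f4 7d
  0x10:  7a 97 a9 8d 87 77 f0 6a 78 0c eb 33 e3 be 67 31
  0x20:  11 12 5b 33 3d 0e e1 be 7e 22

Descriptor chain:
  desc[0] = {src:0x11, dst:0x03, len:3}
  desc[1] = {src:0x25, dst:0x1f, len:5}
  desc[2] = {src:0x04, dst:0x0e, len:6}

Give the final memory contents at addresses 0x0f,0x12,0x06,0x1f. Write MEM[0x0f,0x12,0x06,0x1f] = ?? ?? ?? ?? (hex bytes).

D0: mem[0x03..0x05] <- [97 a9 8d]
D1: mem[0x1f..0x23] <- [0e e1 be 7e 22]
D2: mem[0x0e..0x13] <- [a9 8d 7c 69 d3 1f]
query mem[0x0f]=0x8d, mem[0x12]=0xd3, mem[0x06]=0x7c, mem[0x1f]=0x0e

MEM[0x0f,0x12,0x06,0x1f] = 8d d3 7c 0e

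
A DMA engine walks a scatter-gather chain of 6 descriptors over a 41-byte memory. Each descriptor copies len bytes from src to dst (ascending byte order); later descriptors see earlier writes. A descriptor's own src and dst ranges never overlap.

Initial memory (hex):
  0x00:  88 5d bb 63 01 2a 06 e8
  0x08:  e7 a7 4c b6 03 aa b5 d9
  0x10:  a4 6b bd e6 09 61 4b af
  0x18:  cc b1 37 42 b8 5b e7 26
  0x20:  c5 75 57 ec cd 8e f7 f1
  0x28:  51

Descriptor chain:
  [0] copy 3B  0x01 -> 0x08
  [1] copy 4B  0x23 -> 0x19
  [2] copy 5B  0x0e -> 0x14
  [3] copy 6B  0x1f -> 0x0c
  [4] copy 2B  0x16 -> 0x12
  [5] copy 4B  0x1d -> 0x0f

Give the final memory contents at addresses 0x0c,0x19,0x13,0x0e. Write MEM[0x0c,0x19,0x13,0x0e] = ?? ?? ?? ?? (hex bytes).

MEM[0x0c,0x19,0x13,0x0e] = 26 ec 6b 75

  after D0: wrote 3B at 0x08 = 5dbb63
  after D1: wrote 4B at 0x19 = eccd8ef7
  after D2: wrote 5B at 0x14 = b5d9a46bbd
  after D3: wrote 6B at 0x0c = 26c57557eccd
  after D4: wrote 2B at 0x12 = a46b
  after D5: wrote 4B at 0x0f = 5be726c5
query mem[0x0c]=0x26, mem[0x19]=0xec, mem[0x13]=0x6b, mem[0x0e]=0x75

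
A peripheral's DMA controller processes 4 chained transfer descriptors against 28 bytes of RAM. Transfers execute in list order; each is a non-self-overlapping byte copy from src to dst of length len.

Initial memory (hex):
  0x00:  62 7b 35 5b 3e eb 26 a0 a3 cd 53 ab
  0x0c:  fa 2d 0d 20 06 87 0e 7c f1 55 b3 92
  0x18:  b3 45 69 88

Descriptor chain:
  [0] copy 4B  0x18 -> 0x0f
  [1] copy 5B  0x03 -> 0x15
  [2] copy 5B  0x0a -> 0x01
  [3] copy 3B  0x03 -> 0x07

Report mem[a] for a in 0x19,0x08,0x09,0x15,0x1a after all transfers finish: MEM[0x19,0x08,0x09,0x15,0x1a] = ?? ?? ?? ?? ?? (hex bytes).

[0] 0x18->0x0f len=4 : b3 45 69 88
[1] 0x03->0x15 len=5 : 5b 3e eb 26 a0
[2] 0x0a->0x01 len=5 : 53 ab fa 2d 0d
[3] 0x03->0x07 len=3 : fa 2d 0d
query mem[0x19]=0xa0, mem[0x08]=0x2d, mem[0x09]=0x0d, mem[0x15]=0x5b, mem[0x1a]=0x69

MEM[0x19,0x08,0x09,0x15,0x1a] = a0 2d 0d 5b 69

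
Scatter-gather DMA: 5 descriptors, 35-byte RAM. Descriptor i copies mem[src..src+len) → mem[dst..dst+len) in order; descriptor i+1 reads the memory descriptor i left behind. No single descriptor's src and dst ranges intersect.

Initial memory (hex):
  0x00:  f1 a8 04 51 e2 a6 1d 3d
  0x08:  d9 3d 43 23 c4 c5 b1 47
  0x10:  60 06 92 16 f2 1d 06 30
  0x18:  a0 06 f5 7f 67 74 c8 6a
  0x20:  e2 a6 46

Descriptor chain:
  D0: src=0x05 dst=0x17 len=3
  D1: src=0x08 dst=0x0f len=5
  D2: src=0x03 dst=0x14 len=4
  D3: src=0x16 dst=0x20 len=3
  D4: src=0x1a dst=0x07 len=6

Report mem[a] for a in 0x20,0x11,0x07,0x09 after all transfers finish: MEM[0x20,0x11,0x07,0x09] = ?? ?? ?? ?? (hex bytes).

  after D0: wrote 3B at 0x17 = a61d3d
  after D1: wrote 5B at 0x0f = d93d4323c4
  after D2: wrote 4B at 0x14 = 51e2a61d
  after D3: wrote 3B at 0x20 = a61d1d
  after D4: wrote 6B at 0x07 = f57f6774c86a
query mem[0x20]=0xa6, mem[0x11]=0x43, mem[0x07]=0xf5, mem[0x09]=0x67

MEM[0x20,0x11,0x07,0x09] = a6 43 f5 67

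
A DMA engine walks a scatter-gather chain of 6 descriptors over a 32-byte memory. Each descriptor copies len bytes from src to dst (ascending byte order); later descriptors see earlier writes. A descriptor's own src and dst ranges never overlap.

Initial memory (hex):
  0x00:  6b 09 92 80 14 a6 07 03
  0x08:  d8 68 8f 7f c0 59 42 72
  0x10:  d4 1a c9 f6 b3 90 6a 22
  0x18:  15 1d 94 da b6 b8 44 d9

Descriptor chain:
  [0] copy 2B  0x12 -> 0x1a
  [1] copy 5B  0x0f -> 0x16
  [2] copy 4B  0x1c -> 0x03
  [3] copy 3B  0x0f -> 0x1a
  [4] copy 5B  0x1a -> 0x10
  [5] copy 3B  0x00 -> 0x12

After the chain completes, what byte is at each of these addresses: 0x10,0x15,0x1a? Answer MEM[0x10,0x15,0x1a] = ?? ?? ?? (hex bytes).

  after D0: wrote 2B at 0x1a = c9f6
  after D1: wrote 5B at 0x16 = 72d41ac9f6
  after D2: wrote 4B at 0x03 = b6b844d9
  after D3: wrote 3B at 0x1a = 72d41a
  after D4: wrote 5B at 0x10 = 72d41ab844
  after D5: wrote 3B at 0x12 = 6b0992
query mem[0x10]=0x72, mem[0x15]=0x90, mem[0x1a]=0x72

MEM[0x10,0x15,0x1a] = 72 90 72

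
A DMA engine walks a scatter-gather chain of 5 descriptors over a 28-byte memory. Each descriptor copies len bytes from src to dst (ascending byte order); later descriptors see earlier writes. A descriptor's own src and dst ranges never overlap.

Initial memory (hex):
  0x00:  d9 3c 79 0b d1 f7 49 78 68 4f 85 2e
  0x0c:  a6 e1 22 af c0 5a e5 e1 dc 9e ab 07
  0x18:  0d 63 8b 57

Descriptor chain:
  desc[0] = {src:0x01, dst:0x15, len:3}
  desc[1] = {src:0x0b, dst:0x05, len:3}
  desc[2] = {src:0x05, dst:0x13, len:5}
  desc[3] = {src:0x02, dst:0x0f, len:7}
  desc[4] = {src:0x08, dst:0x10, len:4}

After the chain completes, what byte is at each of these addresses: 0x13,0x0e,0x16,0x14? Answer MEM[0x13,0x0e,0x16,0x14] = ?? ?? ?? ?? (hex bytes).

#0 dst[0x15+3] := {0x3c,0x79,0x0b}
#1 dst[0x05+3] := {0x2e,0xa6,0xe1}
#2 dst[0x13+5] := {0x2e,0xa6,0xe1,0x68,0x4f}
#3 dst[0x0f+7] := {0x79,0x0b,0xd1,0x2e,0xa6,0xe1,0x68}
#4 dst[0x10+4] := {0x68,0x4f,0x85,0x2e}
query mem[0x13]=0x2e, mem[0x0e]=0x22, mem[0x16]=0x68, mem[0x14]=0xe1

MEM[0x13,0x0e,0x16,0x14] = 2e 22 68 e1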